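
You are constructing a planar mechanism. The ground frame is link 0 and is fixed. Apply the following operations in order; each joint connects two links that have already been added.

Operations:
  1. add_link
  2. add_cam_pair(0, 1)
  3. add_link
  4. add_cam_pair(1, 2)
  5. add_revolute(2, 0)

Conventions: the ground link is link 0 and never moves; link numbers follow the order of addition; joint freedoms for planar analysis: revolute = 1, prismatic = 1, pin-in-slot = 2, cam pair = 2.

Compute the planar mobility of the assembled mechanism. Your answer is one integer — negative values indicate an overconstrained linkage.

link 0 = ground. State L|J1|J2 = 1|0|0
+link1  2|0|0
C(0,1) f=2→J2  2|0|1
+link2  3|0|1
C(1,2) f=2→J2  3|0|2
R(2,0) f=1→J1  3|1|2
M = 3(3−1)−2·1−2 = 6−2−2 = 2

M = 2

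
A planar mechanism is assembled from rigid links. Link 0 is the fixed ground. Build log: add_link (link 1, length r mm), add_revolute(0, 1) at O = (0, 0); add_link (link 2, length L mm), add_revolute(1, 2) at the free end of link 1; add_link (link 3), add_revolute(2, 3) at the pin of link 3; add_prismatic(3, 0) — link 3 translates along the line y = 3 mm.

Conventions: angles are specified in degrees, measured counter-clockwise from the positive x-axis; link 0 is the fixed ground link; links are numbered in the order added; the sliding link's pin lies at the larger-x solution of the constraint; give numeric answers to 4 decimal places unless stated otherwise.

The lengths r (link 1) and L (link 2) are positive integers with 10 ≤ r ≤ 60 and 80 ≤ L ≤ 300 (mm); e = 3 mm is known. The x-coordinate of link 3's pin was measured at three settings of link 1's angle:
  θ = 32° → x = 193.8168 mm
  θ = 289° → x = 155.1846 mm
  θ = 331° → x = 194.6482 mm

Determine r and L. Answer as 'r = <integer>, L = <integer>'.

constraint per measurement: (x − r cos θ)² + (r sin θ − e)² = L²
subtracting the θ₁ and θ₂ equations cancels the r² and L² terms:
r = (x₁² − x₂²) / (2[(x₁cos θ₁ + e sin θ₁) − (x₂cos θ₂ + e sin θ₂)]) = 57.0001 → r = 57
L² = (x₁ − r cos θ₁)² + (r sin θ₁ − e)² = 21903.9992 → L = 148.0000 → L = 148
check at θ₃=331°: x = 194.6482 (printed 194.6482) ✓

r = 57, L = 148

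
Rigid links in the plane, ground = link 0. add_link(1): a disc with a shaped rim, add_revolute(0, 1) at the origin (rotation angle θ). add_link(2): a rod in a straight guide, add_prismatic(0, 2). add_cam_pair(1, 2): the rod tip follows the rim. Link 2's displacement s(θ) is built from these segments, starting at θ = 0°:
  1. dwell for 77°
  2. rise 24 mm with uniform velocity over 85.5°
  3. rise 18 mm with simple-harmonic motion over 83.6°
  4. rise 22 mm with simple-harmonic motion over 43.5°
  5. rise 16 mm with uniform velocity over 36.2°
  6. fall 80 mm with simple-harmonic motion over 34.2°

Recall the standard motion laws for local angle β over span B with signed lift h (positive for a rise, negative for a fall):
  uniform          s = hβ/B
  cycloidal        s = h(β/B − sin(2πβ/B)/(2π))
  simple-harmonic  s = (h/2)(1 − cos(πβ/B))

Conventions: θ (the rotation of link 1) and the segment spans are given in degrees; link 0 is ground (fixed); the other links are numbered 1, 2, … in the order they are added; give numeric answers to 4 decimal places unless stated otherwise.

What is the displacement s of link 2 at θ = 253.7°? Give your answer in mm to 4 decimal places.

segment 1 (0° to 77°, dwell): s unchanged at 0.0000
segment 2 (77° to 162.5°, uniform, h = 24) is passed completely: s = 0.0000 + (24) = 24.0000
segment 3 (162.5° to 246.1°, simple-harmonic, h = 18) is passed completely: s = 24.0000 + (18) = 42.0000
θ = 253.7° falls in segment 4 (246.1° to 289.6°, simple-harmonic, h = 22): β = 253.7 − 246.1 = 7.6°, B = 43.5°; Δs = 22/2·(1 − cos(π·0.1747)) = 1.6158; s = 42.0000 + 1.6158 = 43.6158

43.6158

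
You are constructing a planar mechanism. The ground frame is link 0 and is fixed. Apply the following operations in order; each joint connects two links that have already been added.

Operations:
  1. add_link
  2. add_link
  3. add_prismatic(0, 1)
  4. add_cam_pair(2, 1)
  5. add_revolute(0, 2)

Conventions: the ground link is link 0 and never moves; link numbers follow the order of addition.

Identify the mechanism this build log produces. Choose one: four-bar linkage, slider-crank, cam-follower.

links: 3 (incl. ground); joints: 1 revolute, 1 prismatic, 1 higher (cam) pair, forming one closed loop
3 links, revolute + prismatic + higher pair in one loop → cam-follower

cam-follower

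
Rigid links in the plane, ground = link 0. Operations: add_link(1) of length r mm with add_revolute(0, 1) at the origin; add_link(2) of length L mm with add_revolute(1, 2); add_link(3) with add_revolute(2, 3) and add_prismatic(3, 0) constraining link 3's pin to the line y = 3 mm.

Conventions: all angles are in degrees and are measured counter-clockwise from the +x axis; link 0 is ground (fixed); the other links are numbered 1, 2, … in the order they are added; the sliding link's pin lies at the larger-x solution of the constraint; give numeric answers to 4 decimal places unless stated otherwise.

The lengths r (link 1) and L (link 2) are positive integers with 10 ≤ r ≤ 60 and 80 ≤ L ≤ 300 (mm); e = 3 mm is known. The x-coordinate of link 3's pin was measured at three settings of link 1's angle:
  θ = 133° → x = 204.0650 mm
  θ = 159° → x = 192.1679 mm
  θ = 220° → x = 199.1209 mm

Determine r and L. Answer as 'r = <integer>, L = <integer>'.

constraint per measurement: (x − r cos θ)² + (r sin θ − e)² = L²
subtracting the θ₁ and θ₂ equations cancels the r² and L² terms:
r = (x₁² − x₂²) / (2[(x₁cos θ₁ + e sin θ₁) − (x₂cos θ₂ + e sin θ₂)]) = 56.9999 → r = 57
L² = (x₁ − r cos θ₁)² + (r sin θ₁ − e)² = 60516.0087 → L = 246.0000 → L = 246
check at θ₃=220°: x = 199.1209 (printed 199.1209) ✓

r = 57, L = 246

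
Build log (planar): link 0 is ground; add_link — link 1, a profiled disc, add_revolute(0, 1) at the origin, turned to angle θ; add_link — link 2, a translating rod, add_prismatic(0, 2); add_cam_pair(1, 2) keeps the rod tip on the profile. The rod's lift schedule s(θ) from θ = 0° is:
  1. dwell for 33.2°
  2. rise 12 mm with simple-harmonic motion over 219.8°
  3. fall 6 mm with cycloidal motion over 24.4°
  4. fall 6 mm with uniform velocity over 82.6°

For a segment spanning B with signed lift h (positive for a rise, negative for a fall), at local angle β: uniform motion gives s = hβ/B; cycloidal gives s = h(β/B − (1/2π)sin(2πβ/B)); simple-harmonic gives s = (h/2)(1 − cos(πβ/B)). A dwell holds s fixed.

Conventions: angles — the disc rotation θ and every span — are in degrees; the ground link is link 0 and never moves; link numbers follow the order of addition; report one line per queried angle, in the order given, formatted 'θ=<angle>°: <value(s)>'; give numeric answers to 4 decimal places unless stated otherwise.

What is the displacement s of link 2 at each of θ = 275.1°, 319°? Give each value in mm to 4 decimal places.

seg 1 [0°–33.2°] dwell: s stays 0.0000
seg 2 [33.2°–253°] simple-harmonic, h=12: full span → s += 12 → s = 12.0000
seg 3 [253°–277.4°] cycloidal, h=-6: θ=275.1° here. β=22.1, B=24.4. -6·(0.9057 − sin(2π·0.9057)/(2π)) = -5.9675 → s = 6.0325
seg 3 [253°–277.4°] cycloidal, h=-6: full span → s += -6 → s = 6.0000
seg 4 [277.4°–360°] uniform, h=-6: θ=319° here. β=41.6, B=82.6. -6·41.6/82.6 = -3.0218 → s = 2.9782

θ=275.1°: 6.0325
θ=319°: 2.9782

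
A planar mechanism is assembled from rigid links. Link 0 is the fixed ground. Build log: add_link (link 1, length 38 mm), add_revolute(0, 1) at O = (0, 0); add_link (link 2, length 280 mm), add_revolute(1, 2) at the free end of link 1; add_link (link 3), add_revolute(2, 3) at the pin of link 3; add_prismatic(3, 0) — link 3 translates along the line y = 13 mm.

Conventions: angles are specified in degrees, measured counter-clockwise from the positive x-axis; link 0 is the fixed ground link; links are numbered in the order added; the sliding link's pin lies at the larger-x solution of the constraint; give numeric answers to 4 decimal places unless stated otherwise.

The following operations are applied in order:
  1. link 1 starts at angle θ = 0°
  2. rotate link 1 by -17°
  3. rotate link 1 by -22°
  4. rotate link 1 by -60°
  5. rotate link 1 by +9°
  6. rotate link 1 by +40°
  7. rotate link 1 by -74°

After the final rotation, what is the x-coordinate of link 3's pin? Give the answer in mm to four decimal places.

geometry: r = 38 mm, L = 280 mm, e = 13 mm; θ starts at 0°
rotate link 1 by -17°: θ ← 0° -17° = -17°
rotate link 1 by -22°: θ ← -17° -22° = -39°
rotate link 1 by -60°: θ ← -39° -60° = -99°
rotate link 1 by +9°: θ ← -99° +9° = -90°
rotate link 1 by +40°: θ ← -90° +40° = -50°
rotate link 1 by -74°: θ ← -50° -74° = -124°
crank pin P = (r cos θ, r sin θ) = (-21.249330, -31.503428)
h = r sin θ − e = -31.503428 − 13 = -44.503428
x = r cos θ + √(L² − h²) = -21.249330 + 276.440672 = 255.191341

255.1913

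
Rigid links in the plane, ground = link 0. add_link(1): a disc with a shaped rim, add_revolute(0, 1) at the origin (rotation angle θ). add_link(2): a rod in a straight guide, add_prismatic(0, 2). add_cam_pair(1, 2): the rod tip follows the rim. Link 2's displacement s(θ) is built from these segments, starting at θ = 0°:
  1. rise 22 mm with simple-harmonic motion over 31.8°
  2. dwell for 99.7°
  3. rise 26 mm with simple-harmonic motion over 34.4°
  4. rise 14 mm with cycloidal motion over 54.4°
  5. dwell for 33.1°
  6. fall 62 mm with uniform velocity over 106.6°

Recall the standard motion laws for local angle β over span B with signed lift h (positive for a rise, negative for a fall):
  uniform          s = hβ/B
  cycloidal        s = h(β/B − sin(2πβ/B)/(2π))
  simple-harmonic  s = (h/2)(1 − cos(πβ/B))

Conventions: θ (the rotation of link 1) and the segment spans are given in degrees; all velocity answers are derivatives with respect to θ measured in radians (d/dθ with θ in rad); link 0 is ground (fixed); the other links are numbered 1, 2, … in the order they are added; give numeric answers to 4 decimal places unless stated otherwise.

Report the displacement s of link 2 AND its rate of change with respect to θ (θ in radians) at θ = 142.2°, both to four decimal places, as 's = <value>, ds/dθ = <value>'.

segment 1 (0° to 31.8°, simple-harmonic, h = 22) is passed completely: s = 0.0000 + (22) = 22.0000
segment 2 (31.8° to 131.5°, dwell): s unchanged at 22.0000
θ = 142.2° falls in segment 3 (131.5° to 165.9°, simple-harmonic, h = 26): β = 142.2 − 131.5 = 10.7°, B = 34.4°; Δs = 26/2·(1 − cos(π·0.3110)) = 5.7283; s = 22.0000 + 5.7283 = 27.7283
velocity in seg [131.5°–165.9°] (simple-harmonic), θ in radians: β = 10.7° = 0.1868 rad, B = 34.4° = 0.6004 rad; ds/dθ = (πh/(2B)) sin(πβ/B) = (π·26/(2·0.6004)) sin(π·0.3110) = 56.386114 mm/rad

s = 27.7283, ds/dθ = 56.3861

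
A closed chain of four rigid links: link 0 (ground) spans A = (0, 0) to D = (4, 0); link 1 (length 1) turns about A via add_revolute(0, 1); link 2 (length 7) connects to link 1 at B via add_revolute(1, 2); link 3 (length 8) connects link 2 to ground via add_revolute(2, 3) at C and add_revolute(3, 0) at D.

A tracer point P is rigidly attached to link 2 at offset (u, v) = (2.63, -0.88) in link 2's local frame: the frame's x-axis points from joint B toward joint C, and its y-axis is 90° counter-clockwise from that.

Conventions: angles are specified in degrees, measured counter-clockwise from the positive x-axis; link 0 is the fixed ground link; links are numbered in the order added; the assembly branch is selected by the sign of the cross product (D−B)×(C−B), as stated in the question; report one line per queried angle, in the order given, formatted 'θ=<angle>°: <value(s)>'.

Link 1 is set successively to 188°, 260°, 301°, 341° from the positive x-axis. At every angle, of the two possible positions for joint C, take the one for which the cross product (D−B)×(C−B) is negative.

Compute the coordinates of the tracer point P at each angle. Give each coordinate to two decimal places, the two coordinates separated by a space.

A=(0,0), D=(4.00,0)
θ=188°: B = A + 1.00·(cos188°, sin188°) = (-0.9903, -0.1392)
θ=188°: |BD| = 4.9922
θ=188°: circle(B,7.00) ∩ circle(D,8.00): a=0.9938, h=6.9291
θ=188°:   candidates: C₊=(-0.1901,6.8149) cross=34.592; C₋=(0.1963,-7.0379) cross=-34.592
θ=188°:   branch - wants cross < 0 → take C=(0.1963,-7.0379) (cross=-34.592)
θ=188°: ex = (C−B)/|BC| = (0.1695,-0.9855); ey = (0.9855,0.1695)
θ=188°: P = B + 2.63·ex + -0.88·ey = (-1.4117,-2.8803)
θ=260°: B = A + 1.00·(cos260°, sin260°) = (-0.1736, -0.9848)
θ=260°: |BD| = 4.2883
θ=260°: circle(B,7.00) ∩ circle(D,8.00): a=0.3952, h=6.9888
θ=260°:   candidates: C₊=(-1.3940,5.9080) cross=29.970; C₋=(1.8160,-7.6961) cross=-29.970
θ=260°:   branch - wants cross < 0 → take C=(1.8160,-7.6961) (cross=-29.970)
θ=260°: ex = (C−B)/|BC| = (0.2842,-0.9588); ey = (0.9588,0.2842)
θ=260°: P = B + 2.63·ex + -0.88·ey = (-0.2698,-3.7565)
θ=301°: B = A + 1.00·(cos301°, sin301°) = (0.5150, -0.8572)
θ=301°: |BD| = 3.5888
θ=301°: circle(B,7.00) ∩ circle(D,8.00): a=-0.2954, h=6.9938
θ=301°:   candidates: C₊=(-1.4422,5.8636) cross=25.099; C₋=(1.8986,-7.7191) cross=-25.099
θ=301°:   branch - wants cross < 0 → take C=(1.8986,-7.7191) (cross=-25.099)
θ=301°: ex = (C−B)/|BC| = (0.1977,-0.9803); ey = (0.9803,0.1977)
θ=301°: P = B + 2.63·ex + -0.88·ey = (0.1722,-3.6092)
θ=341°: B = A + 1.00·(cos341°, sin341°) = (0.9455, -0.3256)
θ=341°: |BD| = 3.0718
θ=341°: circle(B,7.00) ∩ circle(D,8.00): a=-0.9057, h=6.9412
θ=341°:   candidates: C₊=(-0.6907,6.4805) cross=21.322; C₋=(0.7806,-7.3236) cross=-21.322
θ=341°:   branch - wants cross < 0 → take C=(0.7806,-7.3236) (cross=-21.322)
θ=341°: ex = (C−B)/|BC| = (-0.0236,-0.9997); ey = (0.9997,-0.0236)
θ=341°: P = B + 2.63·ex + -0.88·ey = (0.0038,-2.9341)

θ=188°: -1.41 -2.88
θ=260°: -0.27 -3.76
θ=301°: 0.17 -3.61
θ=341°: 0.00 -2.93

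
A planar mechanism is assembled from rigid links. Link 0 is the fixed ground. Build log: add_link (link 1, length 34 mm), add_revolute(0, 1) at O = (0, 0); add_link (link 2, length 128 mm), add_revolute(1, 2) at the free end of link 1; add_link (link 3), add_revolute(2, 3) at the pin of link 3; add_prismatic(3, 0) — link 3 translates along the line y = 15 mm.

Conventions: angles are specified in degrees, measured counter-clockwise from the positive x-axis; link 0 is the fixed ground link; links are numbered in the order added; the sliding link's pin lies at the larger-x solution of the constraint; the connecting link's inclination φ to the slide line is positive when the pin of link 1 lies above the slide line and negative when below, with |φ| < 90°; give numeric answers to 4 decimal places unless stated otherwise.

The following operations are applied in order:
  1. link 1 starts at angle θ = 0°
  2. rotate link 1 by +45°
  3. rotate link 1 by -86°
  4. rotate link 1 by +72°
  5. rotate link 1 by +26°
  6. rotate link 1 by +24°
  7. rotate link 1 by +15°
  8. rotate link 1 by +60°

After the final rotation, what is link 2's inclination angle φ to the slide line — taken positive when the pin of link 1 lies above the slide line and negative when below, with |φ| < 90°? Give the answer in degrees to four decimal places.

geometry: r = 34 mm, L = 128 mm, e = 15 mm; θ starts at 0°
rotate link 1 by +45°: θ ← 0° +45° = 45°
rotate link 1 by -86°: θ ← 45° -86° = -41°
rotate link 1 by +72°: θ ← -41° +72° = 31°
rotate link 1 by +26°: θ ← 31° +26° = 57°
rotate link 1 by +24°: θ ← 57° +24° = 81°
rotate link 1 by +15°: θ ← 81° +15° = 96°
rotate link 1 by +60°: θ ← 96° +60° = 156°
h = r sin θ − e = 13.829046 − 15 = -1.170954
sin φ = h / L = -1.170954 / 128 = -0.00914808
φ = arcsin(-0.00914808) = -0.524154°

-0.5242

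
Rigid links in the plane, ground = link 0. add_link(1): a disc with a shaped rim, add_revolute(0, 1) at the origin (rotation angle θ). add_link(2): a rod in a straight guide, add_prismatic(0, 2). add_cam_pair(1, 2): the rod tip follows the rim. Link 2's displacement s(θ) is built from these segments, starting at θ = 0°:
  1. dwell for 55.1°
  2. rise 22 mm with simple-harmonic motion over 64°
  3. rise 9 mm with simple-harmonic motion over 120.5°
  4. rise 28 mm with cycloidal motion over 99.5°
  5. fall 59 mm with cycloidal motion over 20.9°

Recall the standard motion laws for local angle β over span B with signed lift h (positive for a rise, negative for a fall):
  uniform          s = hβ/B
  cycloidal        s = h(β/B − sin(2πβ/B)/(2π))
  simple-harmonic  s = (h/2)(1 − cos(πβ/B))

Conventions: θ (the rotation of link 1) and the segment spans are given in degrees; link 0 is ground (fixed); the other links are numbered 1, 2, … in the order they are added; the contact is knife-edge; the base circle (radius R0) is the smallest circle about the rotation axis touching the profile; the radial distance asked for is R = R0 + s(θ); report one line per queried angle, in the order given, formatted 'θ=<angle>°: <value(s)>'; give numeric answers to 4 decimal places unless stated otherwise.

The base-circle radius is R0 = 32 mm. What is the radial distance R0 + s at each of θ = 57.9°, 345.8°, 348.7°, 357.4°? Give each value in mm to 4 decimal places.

segment 1 (0° to 55.1°, dwell): s unchanged at 0.0000
θ = 57.9° falls in segment 2 (55.1° to 119.1°, simple-harmonic, h = 22): β = 57.9 − 55.1 = 2.8°, B = 64°; Δs = 22/2·(1 − cos(π·0.0437)) = 0.1037; s = 0.0000 + 0.1037 = 0.1037
segment 2 (55.1° to 119.1°, simple-harmonic, h = 22) is passed completely: s = 0.0000 + (22) = 22.0000
segment 3 (119.1° to 239.6°, simple-harmonic, h = 9) is passed completely: s = 22.0000 + (9) = 31.0000
segment 4 (239.6° to 339.1°, cycloidal, h = 28) is passed completely: s = 31.0000 + (28) = 59.0000
θ = 345.8° falls in segment 5 (339.1° to 360°, cycloidal, h = -59): β = 345.8 − 339.1 = 6.7°, B = 20.9°; Δs = -59·(0.3206 − sin(2π·0.3206)/(2π)) = -10.4319; s = 59.0000 − 10.4319 = 48.5681
θ = 348.7° falls in segment 5 (339.1° to 360°, cycloidal, h = -59): β = 348.7 − 339.1 = 9.6°, B = 20.9°; Δs = -59·(0.4593 − sin(2π·0.4593)/(2π)) = -24.7270; s = 59.0000 − 24.7270 = 34.2730
θ = 357.4° falls in segment 5 (339.1° to 360°, cycloidal, h = -59): β = 357.4 − 339.1 = 18.3°, B = 20.9°; Δs = -59·(0.8756 − sin(2π·0.8756)/(2π)) = -58.2751; s = 59.0000 − 58.2751 = 0.7249
θ=57.9°: R = R0 + s = 32 + 0.1037 = 32.1037
θ=345.8°: R = R0 + s = 32 + 48.5681 = 80.5681
θ=348.7°: R = R0 + s = 32 + 34.2730 = 66.2730
θ=357.4°: R = R0 + s = 32 + 0.7249 = 32.7249

θ=57.9°: 32.1037
θ=345.8°: 80.5681
θ=348.7°: 66.2730
θ=357.4°: 32.7249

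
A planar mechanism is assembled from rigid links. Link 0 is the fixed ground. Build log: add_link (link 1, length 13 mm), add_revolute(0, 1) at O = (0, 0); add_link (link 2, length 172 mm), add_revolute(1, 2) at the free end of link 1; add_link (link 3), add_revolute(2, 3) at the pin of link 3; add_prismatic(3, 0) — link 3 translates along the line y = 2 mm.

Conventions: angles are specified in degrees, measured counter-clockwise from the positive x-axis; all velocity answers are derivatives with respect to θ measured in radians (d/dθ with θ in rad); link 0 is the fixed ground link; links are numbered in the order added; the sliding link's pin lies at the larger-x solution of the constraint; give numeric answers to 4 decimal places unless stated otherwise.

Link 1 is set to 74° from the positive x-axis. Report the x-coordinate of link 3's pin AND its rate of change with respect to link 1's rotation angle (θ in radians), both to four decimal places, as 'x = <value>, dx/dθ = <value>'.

geometry: r = 13 mm, L = 172 mm, e = 2 mm
crank pin P = (r cos θ, r sin θ) = (3.583286, 12.496402)
h = r sin θ − e = 12.496402 − 2 = 10.496402
x = r cos θ + √(L² − h²) = 3.583286 + 171.679427 = 175.262712
dx/dθ = −r sin θ − h·r cos θ/√(L² − h²) (θ in radians; h = 10.496402) = -12.715483

x = 175.2627, dx/dθ = -12.7155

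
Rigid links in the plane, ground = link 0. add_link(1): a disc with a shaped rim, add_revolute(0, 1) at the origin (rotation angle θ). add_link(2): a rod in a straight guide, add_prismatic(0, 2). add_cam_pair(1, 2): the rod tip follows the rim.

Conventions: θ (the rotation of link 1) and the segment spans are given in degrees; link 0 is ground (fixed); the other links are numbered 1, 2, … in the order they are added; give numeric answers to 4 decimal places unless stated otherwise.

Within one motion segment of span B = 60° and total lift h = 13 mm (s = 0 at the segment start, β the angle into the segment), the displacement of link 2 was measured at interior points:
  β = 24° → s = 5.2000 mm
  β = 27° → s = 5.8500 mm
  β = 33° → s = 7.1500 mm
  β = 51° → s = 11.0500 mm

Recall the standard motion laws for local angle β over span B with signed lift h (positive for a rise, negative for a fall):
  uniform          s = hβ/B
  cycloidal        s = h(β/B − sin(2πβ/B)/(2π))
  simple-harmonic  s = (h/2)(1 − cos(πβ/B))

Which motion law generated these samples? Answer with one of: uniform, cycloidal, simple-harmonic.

candidates at β/B = r: uniform s = h·r (linear in β); cycloidal s = h·(r − sin(2πr)/(2π)); simple-harmonic s = (h/2)(1 − cos(πr))
β=24°: printed 5.2000 | uniform 5.2000, cycloidal 3.9839, simple-harmonic 4.4914
β=27°: printed 5.8500 | uniform 5.8500, cycloidal 5.2106, simple-harmonic 5.4832
β=33°: printed 7.1500 | uniform 7.1500, cycloidal 7.7894, simple-harmonic 7.5168
β=51°: printed 11.0500 | uniform 11.0500, cycloidal 12.7239, simple-harmonic 12.2915
only one law matches every sample → uniform

uniform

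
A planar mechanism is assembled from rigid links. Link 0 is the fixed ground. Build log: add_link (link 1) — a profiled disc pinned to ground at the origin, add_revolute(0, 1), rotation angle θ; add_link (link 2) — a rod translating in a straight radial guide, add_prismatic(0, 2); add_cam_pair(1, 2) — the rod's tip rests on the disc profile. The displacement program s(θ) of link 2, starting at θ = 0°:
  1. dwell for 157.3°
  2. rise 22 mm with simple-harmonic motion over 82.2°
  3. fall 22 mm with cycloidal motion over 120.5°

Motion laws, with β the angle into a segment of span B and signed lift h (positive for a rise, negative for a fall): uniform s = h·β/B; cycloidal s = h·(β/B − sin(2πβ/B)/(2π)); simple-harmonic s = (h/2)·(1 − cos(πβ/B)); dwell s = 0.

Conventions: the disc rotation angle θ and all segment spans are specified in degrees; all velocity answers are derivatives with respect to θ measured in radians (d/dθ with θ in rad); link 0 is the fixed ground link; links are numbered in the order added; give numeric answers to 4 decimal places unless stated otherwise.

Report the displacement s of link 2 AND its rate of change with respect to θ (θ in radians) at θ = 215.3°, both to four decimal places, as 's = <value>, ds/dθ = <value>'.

seg 1 [0°–157.3°] dwell: s stays 0.0000
seg 2 [157.3°–239.5°] simple-harmonic, h=22: θ=215.3° here. β=58, B=82.2. 22/2·(1 − cos(π·0.7056)) = 17.6211 → s = 17.6211
velocity in seg [157.3°–239.5°] (simple-harmonic), θ in radians: β = 58° = 1.0123 rad, B = 82.2° = 1.4347 rad; ds/dθ = (πh/(2B)) sin(πβ/B) = (π·22/(2·1.4347)) sin(π·0.7056) = 19.235359 mm/rad

s = 17.6211, ds/dθ = 19.2354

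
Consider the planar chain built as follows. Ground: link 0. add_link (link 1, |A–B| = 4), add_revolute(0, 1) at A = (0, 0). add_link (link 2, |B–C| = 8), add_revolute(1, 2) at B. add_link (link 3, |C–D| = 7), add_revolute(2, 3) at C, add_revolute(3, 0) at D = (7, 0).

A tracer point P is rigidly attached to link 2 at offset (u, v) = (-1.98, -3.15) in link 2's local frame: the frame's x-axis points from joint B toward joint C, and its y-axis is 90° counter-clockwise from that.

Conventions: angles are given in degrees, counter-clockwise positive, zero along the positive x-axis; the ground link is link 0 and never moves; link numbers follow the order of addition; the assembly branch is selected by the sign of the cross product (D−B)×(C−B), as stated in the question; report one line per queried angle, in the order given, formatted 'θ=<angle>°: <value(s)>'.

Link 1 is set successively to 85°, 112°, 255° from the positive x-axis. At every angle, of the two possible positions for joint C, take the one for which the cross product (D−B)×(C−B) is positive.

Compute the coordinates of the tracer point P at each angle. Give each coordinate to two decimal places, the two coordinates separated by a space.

A=(0,0), D=(7.00,0)
θ=85°: B = A + 4.00·(cos85°, sin85°) = (0.3486, 3.9848)
θ=85°: |BD| = 7.7537
θ=85°: circle(B,8.00) ∩ circle(D,7.00): a=4.8441, h=6.3667
θ=85°:   candidates: C₊=(7.7761,6.9568) cross=49.365; C₋=(1.2321,-3.9663) cross=-49.365
θ=85°:   branch + wants cross > 0 → take C=(7.7761,6.9568) (cross=49.365)
θ=85°: ex = (C−B)/|BC| = (0.9284,0.3715); ey = (-0.3715,0.9284)
θ=85°: P = B + -1.98·ex + -3.15·ey = (-0.3194,0.3246)
θ=112°: B = A + 4.00·(cos112°, sin112°) = (-1.4984, 3.7087)
θ=112°: |BD| = 9.2724
θ=112°: circle(B,8.00) ∩ circle(D,7.00): a=5.4451, h=5.8610
θ=112°:   candidates: C₊=(5.8364,6.9026) cross=54.346; C₋=(1.1479,-3.8409) cross=-54.346
θ=112°:   branch + wants cross > 0 → take C=(5.8364,6.9026) (cross=54.346)
θ=112°: ex = (C−B)/|BC| = (0.9168,0.3992); ey = (-0.3992,0.9168)
θ=112°: P = B + -1.98·ex + -3.15·ey = (-2.0562,0.0302)
θ=255°: B = A + 4.00·(cos255°, sin255°) = (-1.0353, -3.8637)
θ=255°: |BD| = 8.9159
θ=255°: circle(B,8.00) ∩ circle(D,7.00): a=5.2992, h=5.9932
θ=255°:   candidates: C₊=(1.1433,3.8339) cross=53.435; C₋=(6.3376,-6.9686) cross=-53.435
θ=255°:   branch + wants cross > 0 → take C=(1.1433,3.8339) (cross=53.435)
θ=255°: ex = (C−B)/|BC| = (0.2723,0.9622); ey = (-0.9622,0.2723)
θ=255°: P = B + -1.98·ex + -3.15·ey = (1.4565,-6.6267)

θ=85°: -0.32 0.32
θ=112°: -2.06 0.03
θ=255°: 1.46 -6.63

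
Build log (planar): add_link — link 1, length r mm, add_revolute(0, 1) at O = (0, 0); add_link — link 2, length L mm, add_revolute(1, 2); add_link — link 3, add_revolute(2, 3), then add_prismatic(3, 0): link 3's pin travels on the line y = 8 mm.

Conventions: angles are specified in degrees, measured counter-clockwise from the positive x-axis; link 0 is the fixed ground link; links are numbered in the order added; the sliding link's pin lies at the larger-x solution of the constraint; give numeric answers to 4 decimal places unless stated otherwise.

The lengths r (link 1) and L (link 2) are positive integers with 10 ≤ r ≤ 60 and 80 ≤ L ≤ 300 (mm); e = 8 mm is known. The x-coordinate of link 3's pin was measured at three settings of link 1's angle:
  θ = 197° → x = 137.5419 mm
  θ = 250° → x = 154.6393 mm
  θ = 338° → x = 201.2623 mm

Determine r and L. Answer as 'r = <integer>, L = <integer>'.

constraint per measurement: (x − r cos θ)² + (r sin θ − e)² = L²
subtracting the θ₁ and θ₂ equations cancels the r² and L² terms:
r = (x₁² − x₂²) / (2[(x₁cos θ₁ + e sin θ₁) − (x₂cos θ₂ + e sin θ₂)]) = 34.0001 → r = 34
L² = (x₁ − r cos θ₁)² + (r sin θ₁ − e)² = 29240.9986 → L = 171.0000 → L = 171
check at θ₃=338°: x = 201.2623 (printed 201.2623) ✓

r = 34, L = 171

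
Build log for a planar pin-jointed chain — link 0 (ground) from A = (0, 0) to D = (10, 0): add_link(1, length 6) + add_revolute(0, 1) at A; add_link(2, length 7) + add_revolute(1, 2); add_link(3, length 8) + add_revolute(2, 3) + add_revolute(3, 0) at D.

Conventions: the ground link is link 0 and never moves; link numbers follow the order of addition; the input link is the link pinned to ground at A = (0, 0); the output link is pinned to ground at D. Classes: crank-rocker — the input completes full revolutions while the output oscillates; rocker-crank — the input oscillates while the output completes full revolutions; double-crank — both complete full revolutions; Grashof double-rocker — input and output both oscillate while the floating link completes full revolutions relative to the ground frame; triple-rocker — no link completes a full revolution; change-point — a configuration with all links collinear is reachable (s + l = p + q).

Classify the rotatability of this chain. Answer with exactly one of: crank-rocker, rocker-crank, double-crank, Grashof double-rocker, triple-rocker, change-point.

lengths: ground=10, input=6, coupler=7, output=8
sorted: s=6 (shortest), l=10 (longest), p+q=15
s + l = 16 vs p + q = 15
s + l > p + q → non-Grashof → no link fully rotates → triple-rocker

triple-rocker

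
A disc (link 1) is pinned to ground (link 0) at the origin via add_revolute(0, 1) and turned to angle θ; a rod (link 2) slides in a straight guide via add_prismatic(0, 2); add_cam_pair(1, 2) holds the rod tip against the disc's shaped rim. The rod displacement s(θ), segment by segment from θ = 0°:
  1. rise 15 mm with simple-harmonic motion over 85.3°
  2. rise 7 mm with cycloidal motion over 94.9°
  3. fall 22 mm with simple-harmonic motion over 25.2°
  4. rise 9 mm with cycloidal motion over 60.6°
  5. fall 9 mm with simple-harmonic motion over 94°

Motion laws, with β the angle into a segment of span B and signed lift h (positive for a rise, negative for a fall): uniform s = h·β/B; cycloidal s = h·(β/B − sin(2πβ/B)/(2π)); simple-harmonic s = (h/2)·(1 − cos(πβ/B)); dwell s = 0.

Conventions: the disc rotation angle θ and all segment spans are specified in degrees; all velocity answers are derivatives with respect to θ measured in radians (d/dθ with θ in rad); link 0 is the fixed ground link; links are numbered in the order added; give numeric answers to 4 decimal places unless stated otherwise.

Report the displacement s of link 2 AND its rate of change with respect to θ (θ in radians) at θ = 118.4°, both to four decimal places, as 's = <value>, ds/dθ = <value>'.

segment 1 (0° to 85.3°, simple-harmonic, h = 15) is passed completely: s = 0.0000 + (15) = 15.0000
θ = 118.4° falls in segment 2 (85.3° to 180.2°, cycloidal, h = 7): β = 118.4 − 85.3 = 33.1°, B = 94.9°; Δs = 7·(0.3488 − sin(2π·0.3488)/(2π)) = 1.5352; s = 15.0000 + 1.5352 = 16.5352
velocity in seg [85.3°–180.2°] (cycloidal), θ in radians: β = 33.1° = 0.5777 rad, B = 94.9° = 1.6563 rad; ds/dθ = (h/B)(1 − cos(2πβ/B)) = (7/1.6563)(1 − cos(2π·0.3488)) = 6.684262 mm/rad

s = 16.5352, ds/dθ = 6.6843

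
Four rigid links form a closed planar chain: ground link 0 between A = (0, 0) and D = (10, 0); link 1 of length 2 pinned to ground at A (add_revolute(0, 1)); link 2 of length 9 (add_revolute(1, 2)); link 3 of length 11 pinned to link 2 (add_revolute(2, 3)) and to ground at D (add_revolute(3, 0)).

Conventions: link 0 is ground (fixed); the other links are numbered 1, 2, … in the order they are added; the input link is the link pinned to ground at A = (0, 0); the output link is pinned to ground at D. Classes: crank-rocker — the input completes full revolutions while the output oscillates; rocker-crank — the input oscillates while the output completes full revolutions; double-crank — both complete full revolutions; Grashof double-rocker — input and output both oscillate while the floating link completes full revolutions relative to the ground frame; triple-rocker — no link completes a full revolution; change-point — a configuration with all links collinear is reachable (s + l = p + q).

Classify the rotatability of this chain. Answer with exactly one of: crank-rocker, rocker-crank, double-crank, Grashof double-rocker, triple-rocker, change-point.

lengths: ground=10, input=2, coupler=9, output=11
sorted: s=2 (shortest), l=11 (longest), p+q=19
s + l = 13 vs p + q = 19
s + l < p + q (Grashof) with shortest = input link → crank-rocker

crank-rocker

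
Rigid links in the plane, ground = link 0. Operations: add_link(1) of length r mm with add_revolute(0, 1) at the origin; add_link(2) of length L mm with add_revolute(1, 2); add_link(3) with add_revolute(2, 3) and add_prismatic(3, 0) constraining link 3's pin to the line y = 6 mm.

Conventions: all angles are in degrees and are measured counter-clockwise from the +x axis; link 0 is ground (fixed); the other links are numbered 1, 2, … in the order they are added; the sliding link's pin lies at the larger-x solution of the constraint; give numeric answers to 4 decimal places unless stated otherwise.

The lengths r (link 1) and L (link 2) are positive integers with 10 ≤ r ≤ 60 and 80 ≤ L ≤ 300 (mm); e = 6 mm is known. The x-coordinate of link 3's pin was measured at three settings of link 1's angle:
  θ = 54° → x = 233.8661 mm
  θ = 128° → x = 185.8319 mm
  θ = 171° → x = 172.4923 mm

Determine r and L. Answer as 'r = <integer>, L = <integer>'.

constraint per measurement: (x − r cos θ)² + (r sin θ − e)² = L²
subtracting the θ₁ and θ₂ equations cancels the r² and L² terms:
r = (x₁² − x₂²) / (2[(x₁cos θ₁ + e sin θ₁) − (x₂cos θ₂ + e sin θ₂)]) = 39.9999 → r = 40
L² = (x₁ − r cos θ₁)² + (r sin θ₁ − e)² = 44943.9810 → L = 212.0000 → L = 212
check at θ₃=171°: x = 172.4923 (printed 172.4923) ✓

r = 40, L = 212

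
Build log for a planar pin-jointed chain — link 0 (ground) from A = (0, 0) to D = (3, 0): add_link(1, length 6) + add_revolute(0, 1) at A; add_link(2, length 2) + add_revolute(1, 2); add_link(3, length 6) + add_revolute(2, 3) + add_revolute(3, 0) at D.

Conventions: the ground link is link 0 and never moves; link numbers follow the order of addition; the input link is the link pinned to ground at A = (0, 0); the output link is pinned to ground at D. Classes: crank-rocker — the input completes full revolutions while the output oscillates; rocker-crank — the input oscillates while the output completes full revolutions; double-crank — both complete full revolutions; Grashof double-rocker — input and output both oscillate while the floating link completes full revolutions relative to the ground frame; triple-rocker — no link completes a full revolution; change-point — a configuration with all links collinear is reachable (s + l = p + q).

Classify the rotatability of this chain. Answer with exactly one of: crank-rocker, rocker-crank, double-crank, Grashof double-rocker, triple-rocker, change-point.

lengths: ground=3, input=6, coupler=2, output=6
sorted: s=2 (shortest), l=6 (longest), p+q=9
s + l = 8 vs p + q = 9
s + l < p + q (Grashof) with shortest = coupler link → Grashof double-rocker

Grashof double-rocker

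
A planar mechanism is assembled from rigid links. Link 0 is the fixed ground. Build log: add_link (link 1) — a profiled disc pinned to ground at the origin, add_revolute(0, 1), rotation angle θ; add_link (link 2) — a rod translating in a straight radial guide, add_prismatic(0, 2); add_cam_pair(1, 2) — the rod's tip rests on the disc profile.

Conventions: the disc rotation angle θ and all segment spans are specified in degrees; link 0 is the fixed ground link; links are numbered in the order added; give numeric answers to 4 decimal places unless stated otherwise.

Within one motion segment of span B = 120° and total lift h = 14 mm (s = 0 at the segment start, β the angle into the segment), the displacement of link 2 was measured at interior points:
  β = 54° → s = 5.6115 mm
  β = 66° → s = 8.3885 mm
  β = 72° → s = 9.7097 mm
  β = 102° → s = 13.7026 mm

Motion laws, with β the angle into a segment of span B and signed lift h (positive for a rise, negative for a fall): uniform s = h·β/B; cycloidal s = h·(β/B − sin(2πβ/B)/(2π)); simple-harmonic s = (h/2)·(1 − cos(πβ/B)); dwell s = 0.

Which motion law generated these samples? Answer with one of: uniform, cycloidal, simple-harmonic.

candidates at β/B = r: uniform s = h·r (linear in β); cycloidal s = h·(r − sin(2πr)/(2π)); simple-harmonic s = (h/2)(1 − cos(πr))
β=54°: printed 5.6115 | uniform 6.3000, cycloidal 5.6115, simple-harmonic 5.9050
β=66°: printed 8.3885 | uniform 7.7000, cycloidal 8.3885, simple-harmonic 8.0950
β=72°: printed 9.7097 | uniform 8.4000, cycloidal 9.7097, simple-harmonic 9.1631
β=102°: printed 13.7026 | uniform 11.9000, cycloidal 13.7026, simple-harmonic 13.2370
only one law matches every sample → cycloidal

cycloidal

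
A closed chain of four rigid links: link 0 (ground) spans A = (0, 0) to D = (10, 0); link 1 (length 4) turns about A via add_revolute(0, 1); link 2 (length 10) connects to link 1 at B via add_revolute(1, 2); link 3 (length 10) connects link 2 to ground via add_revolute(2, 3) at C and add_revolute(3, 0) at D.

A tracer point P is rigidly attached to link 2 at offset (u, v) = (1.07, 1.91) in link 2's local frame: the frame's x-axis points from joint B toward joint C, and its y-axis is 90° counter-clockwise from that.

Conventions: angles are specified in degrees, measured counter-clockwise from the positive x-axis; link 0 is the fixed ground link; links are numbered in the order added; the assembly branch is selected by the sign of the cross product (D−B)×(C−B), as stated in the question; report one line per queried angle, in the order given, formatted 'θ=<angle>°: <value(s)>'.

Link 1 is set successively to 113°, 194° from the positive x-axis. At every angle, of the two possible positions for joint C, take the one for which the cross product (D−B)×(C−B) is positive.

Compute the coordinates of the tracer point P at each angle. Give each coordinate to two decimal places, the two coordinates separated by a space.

A=(0,0), D=(10.00,0)
θ=113°: B = A + 4.00·(cos113°, sin113°) = (-1.5629, 3.6820)
θ=113°: |BD| = 12.1350
θ=113°: circle(B,10.00) ∩ circle(D,10.00): a=6.0675, h=7.9489
θ=113°:   candidates: C₊=(6.6304,9.4152) cross=96.460; C₋=(1.8067,-5.7332) cross=-96.460
θ=113°:   branch + wants cross > 0 → take C=(6.6304,9.4152) (cross=96.460)
θ=113°: ex = (C−B)/|BC| = (0.8193,0.5733); ey = (-0.5733,0.8193)
θ=113°: P = B + 1.07·ex + 1.91·ey = (-1.7813,5.8604)
θ=194°: B = A + 4.00·(cos194°, sin194°) = (-3.8812, -0.9677)
θ=194°: |BD| = 13.9149
θ=194°: circle(B,10.00) ∩ circle(D,10.00): a=6.9574, h=7.1829
θ=194°:   candidates: C₊=(2.5599,6.6817) cross=99.949; C₋=(3.5589,-7.6494) cross=-99.949
θ=194°:   branch + wants cross > 0 → take C=(2.5599,6.6817) (cross=99.949)
θ=194°: ex = (C−B)/|BC| = (0.6441,0.7649); ey = (-0.7649,0.6441)
θ=194°: P = B + 1.07·ex + 1.91·ey = (-4.6530,1.0810)

θ=113°: -1.78 5.86
θ=194°: -4.65 1.08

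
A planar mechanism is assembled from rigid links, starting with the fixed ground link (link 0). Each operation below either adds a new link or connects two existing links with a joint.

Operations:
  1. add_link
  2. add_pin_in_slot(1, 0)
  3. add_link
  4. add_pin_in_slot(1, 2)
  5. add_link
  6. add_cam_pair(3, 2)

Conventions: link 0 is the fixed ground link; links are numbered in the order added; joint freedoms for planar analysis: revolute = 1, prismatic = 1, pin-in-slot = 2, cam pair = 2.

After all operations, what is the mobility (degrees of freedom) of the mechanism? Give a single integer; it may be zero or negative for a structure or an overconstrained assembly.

(L,J1,J2)=(1,0,0); link0 fixed
link1: (2,0,0)
PS 1-0 [J2]: (2,0,1)
link2: (3,0,1)
PS 1-2 [J2]: (3,0,2)
link3: (4,0,2)
C 3-2 [J2]: (4,0,3)
Grübler: 3·3 − 2·0 − 3 = 6

M = 6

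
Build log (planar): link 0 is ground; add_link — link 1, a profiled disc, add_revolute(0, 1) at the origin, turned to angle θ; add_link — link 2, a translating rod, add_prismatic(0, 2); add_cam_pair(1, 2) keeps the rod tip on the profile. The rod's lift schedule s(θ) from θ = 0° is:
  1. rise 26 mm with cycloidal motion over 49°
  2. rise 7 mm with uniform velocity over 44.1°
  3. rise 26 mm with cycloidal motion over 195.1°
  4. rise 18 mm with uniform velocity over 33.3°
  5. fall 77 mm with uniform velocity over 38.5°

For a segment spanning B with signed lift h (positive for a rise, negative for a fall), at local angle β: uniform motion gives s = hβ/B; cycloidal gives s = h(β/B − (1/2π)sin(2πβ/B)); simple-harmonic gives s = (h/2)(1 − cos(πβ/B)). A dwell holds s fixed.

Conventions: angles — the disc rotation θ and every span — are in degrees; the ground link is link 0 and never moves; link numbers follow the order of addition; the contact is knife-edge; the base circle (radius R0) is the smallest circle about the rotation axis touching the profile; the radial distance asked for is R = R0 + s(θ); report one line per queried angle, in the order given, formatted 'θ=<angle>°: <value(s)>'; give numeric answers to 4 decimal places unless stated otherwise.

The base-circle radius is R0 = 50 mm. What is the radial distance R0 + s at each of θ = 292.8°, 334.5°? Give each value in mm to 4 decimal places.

seg 1 [0°–49°] cycloidal, h=26: full span → s += 26 → s = 26.0000
seg 2 [49°–93.1°] uniform, h=7: full span → s += 7 → s = 33.0000
seg 3 [93.1°–288.2°] cycloidal, h=26: full span → s += 26 → s = 59.0000
seg 4 [288.2°–321.5°] uniform, h=18: θ=292.8° here. β=4.6, B=33.3. 18·4.6/33.3 = 2.4865 → s = 61.4865
seg 4 [288.2°–321.5°] uniform, h=18: full span → s += 18 → s = 77.0000
seg 5 [321.5°–360°] uniform, h=-77: θ=334.5° here. β=13, B=38.5. -77·13/38.5 = -26.0000 → s = 51.0000
θ=292.8°: R = R0 + s = 50 + 61.4865 = 111.4865
θ=334.5°: R = R0 + s = 50 + 51.0000 = 101.0000

θ=292.8°: 111.4865
θ=334.5°: 101.0000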